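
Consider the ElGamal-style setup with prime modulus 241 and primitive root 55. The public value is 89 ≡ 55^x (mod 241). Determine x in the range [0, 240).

205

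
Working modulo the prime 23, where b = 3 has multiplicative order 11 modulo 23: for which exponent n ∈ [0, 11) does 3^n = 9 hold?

Successive powers of 3 modulo 23:
  3^0=1  3^1=3  3^2=9
So 3^2 ≡ 9 (mod 23), giving n = 2.

2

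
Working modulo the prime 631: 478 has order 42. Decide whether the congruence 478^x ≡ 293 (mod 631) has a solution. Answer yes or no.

293 ∈ ⟨478⟩ iff 293^42 ≡ 1 (mod 631), since |⟨478⟩| = 42.
293^42 mod 631 = 1.
Since 1 = 1, 293 lies in the subgroup.

yes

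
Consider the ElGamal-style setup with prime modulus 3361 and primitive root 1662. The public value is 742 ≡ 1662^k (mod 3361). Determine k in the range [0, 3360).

2887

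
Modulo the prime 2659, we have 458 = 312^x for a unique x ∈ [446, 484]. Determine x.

468

Compute 312^446 mod 2659 = 518, then multiply by 312 repeatedly:
  312^446=518  312^447=2076  312^448=1575  312^449=2144  312^450=1519
  312^451=626  312^452=1205  312^453=1041  312^454=394  312^455=614
  312^456=120  312^457=214  312^458=293  312^459=1010  312^460=1358
  312^461=915  312^462=967  312^463=1237  312^464=389  312^465=1713
  312^466=2656  312^467=1723  312^468=458
Found 458 at exponent 468.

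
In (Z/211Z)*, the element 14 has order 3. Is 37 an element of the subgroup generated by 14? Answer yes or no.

no

⟨14⟩ has order 3; its elements mod 211 are {1, 14, 196}.
37 is not in this set.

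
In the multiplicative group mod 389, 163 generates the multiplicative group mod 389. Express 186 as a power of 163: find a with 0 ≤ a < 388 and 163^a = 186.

367

Baby-step giant-step with m = ceil(sqrt(388)) = 20.
Baby table (163^j mod 389 for j=0..19):
  0:1  1:163  2:117  3:10  4:74  5:3  6:100  7:351
  8:30  9:222  10:9  11:300  12:275  13:90  14:277  15:27
  16:122  17:47  18:270  19:53
Giant step factor: 163^(-20) ≡ 365 (mod 389).
Scan 186·365^i mod 389 for i = 0, 1, …:
  i=0: 186   i=1: 204   i=2: 161   i=3: 26
  i=4: 154   i=5: 194   i=6: 12   i=7: 101
  i=8: 299   i=9: 215     …   i=17: 34
  i=18: 351
Match at i=18, j=7: a = 18·20 + 7 = 367.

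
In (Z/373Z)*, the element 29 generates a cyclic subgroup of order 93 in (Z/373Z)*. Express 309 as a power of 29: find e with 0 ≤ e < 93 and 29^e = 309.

Baby-step giant-step with m = ceil(sqrt(93)) = 10.
Baby table (29^j mod 373 for j=0..9):
  0:1  1:29  2:95  3:144  4:73  5:252  6:221  7:68
  8:107  9:119
Giant step factor: 29^(-10) ≡ 250 (mod 373).
Scan 309·250^i mod 373 for i = 0, 1, …:
  i=0: 309   i=1: 39   i=2: 52   i=3: 318
  i=4: 51   i=5: 68
Match at i=5, j=7: e = 5·10 + 7 = 57.

57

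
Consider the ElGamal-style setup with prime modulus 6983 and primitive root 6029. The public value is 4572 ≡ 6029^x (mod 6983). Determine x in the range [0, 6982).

6406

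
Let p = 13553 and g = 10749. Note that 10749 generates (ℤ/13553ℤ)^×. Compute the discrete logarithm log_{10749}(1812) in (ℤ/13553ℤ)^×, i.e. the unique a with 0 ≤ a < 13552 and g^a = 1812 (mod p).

5792

Baby-step giant-step with m = ceil(sqrt(13552)) = 117.
Baby table (10749^j mod 13553 for j=0..116):
  0:1  1:10749  2:1676  3:3387  4:3505  5:11458  6:5931  7:12560
  8:6007  9:2751  10:11406  11:2656  12:6726  13:6072  14:10233  15:11922
  16:5963  17:4150  18:5427  19:2711  20:1589  21:3381  22:6776  23:1402
  24:12715  25:5083  26:5024  27:7824  28:3811  29:7273  30:3773  31:5401
  32:7850  33:12225  34:10190  35:10517  36:1660  37:7592  38:3795  39:11478
  40:4063  41:5421  42:5982  43:5086  44:10165  45:12852  46:419  47:4235
  48:11041  49:9641  50:4871  51:3140  52:4890  53:4076  54:9628  55:664
  56:8458  57:1518  58:12723  59:9757  60:4879  61:7814  62:4745  63:4066
  64:10562  65:11010  66:1694  67:7127  68:6567  69:4659  70:1256  71:1956
  72:4341  73:11983  74:11108  75:11515  76:8739  77:13221  78:9324  79:12794
  80:415  81:1898  82:4337  83:9646  84:4404  85:11520  86:8272  87:8048
  88:12706  89:3213  90:3493  91:4447  92:12925  93:12575  94:4606  95:785
  96:7999  97:1019  98:2407  99:166  100:8891  101:7156  102:6569  103:12604
  104:4608  105:8730  106:11351  107:7793  108:9417  109:9529  110:7200  111:5170
  112:5030  113:4553  114:314  115:489  116:11250
Giant step factor: 10749^(-117) ≡ 4040 (mod 13553).
Scan 1812·4040^i mod 13553 for i = 0, 1, …:
  i=0: 1812   i=1: 1860   i=2: 6038   i=3: 11673
  i=4: 8033   i=5: 7438   i=6: 2519   i=7: 12010
  i=8: 660   i=9: 10012     …   i=48: 12653
  i=49: 9757
Match at i=49, j=59: a = 49·117 + 59 = 5792.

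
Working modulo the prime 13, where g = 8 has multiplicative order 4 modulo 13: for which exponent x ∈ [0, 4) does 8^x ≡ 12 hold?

Successive powers of 8 modulo 13:
  8^0=1  8^1=8  8^2=12
So 8^2 ≡ 12 (mod 13), giving x = 2.

2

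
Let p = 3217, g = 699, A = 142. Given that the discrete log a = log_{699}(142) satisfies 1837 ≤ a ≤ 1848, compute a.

1837

Compute 699^1837 mod 3217 = 142, then multiply by 699 repeatedly:
  699^1837=142
Found 142 at exponent 1837.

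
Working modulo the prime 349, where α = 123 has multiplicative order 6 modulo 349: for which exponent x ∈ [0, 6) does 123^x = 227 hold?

5

Successive powers of 123 modulo 349:
  123^0=1  123^1=123  123^2=122  123^3=348  123^4=226  123^5=227
So 123^5 ≡ 227 (mod 349), giving x = 5.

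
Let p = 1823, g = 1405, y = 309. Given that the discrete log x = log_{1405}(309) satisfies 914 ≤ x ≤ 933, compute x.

Compute 1405^914 mod 1823 = 1606, then multiply by 1405 repeatedly:
  1405^914=1606  1405^915=1379  1405^916=1469  1405^917=309
Found 309 at exponent 917.

917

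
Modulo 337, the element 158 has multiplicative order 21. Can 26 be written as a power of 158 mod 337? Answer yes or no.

yes

26 ∈ ⟨158⟩ iff 26^21 ≡ 1 (mod 337), since |⟨158⟩| = 21.
26^21 mod 337 = 1.
Since 1 = 1, 26 lies in the subgroup.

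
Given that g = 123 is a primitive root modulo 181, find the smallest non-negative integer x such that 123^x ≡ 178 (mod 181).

14

Successive powers of 123 modulo 181:
  123^0=1  123^1=123  123^2=106  123^3=6  123^4=14  123^5=93
  123^6=36  123^7=84  123^8=15  123^9=35  123^10=142  123^11=90
  123^12=29  123^13=128  123^14=178
So 123^14 ≡ 178 (mod 181), giving x = 14.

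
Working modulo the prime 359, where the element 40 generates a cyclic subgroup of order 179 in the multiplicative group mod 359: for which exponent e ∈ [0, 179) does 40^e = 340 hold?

155

Baby-step giant-step with m = ceil(sqrt(179)) = 14.
Baby table (40^j mod 359 for j=0..13):
  0:1  1:40  2:164  3:98  4:330  5:276  6:270  7:30
  8:123  9:253  10:68  11:207  12:23  13:202
Giant step factor: 40^(-14) ≡ 144 (mod 359).
Scan 340·144^i mod 359 for i = 0, 1, …:
  i=0: 340   i=1: 136   i=2: 198   i=3: 151
  i=4: 204   i=5: 297   i=6: 47   i=7: 306
  i=8: 266   i=9: 250   i=10: 100   i=11: 40
Match at i=11, j=1: e = 11·14 + 1 = 155.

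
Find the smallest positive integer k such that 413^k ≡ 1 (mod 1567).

The order of 413 must divide p − 1 = 1566 = 2 · 3^3 · 29.
Divisors: 1, 2, 3, 6, 9, 18, 27, 29, 54, 58, 87, 174, 261, 522, 783, 1566.
Check each in increasing order: 413^1 ≡ 413;  413^2 ≡ 1333;  413^3 ≡ 512;  413^6 ≡ 455;  413^9 ≡ 1044;  413^18 ≡ 871;  413^27 ≡ 464;  413^29 ≡ 1114;  413^54 ≡ 617;  413^58 ≡ 1499;  413^87 ≡ 1031;  413^174 ≡ 535;  413^261 ≡ 1.
Smallest exponent giving 1 is 261.

261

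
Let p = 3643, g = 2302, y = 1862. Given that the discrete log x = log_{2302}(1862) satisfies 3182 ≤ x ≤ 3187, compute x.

3183

Compute 2302^3182 mod 3643 = 3264, then multiply by 2302 repeatedly:
  2302^3182=3264  2302^3183=1862
Found 1862 at exponent 3183.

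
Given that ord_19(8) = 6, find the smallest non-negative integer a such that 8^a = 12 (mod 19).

5

Successive powers of 8 modulo 19:
  8^0=1  8^1=8  8^2=7  8^3=18  8^4=11  8^5=12
So 8^5 ≡ 12 (mod 19), giving a = 5.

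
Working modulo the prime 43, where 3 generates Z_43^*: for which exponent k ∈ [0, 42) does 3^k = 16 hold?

24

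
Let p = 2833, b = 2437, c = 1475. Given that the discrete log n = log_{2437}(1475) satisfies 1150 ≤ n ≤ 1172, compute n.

1158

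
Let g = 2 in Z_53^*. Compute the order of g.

52

The order of 2 must divide p − 1 = 52 = 2^2 · 13.
Divisors: 1, 2, 4, 13, 26, 52.
Check each in increasing order: 2^1 ≡ 2;  2^2 ≡ 4;  2^4 ≡ 16;  2^13 ≡ 30;  2^26 ≡ 52;  2^52 ≡ 1.
Smallest exponent giving 1 is 52.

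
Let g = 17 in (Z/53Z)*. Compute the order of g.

26

The order of 17 must divide p − 1 = 52 = 2^2 · 13.
Divisors: 1, 2, 4, 13, 26, 52.
Check each in increasing order: 17^1 ≡ 17;  17^2 ≡ 24;  17^4 ≡ 46;  17^13 ≡ 52;  17^26 ≡ 1.
Smallest exponent giving 1 is 26.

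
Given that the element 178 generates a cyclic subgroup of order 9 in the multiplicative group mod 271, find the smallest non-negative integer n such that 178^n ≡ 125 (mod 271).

5

Successive powers of 178 modulo 271:
  178^0=1  178^1=178  178^2=248  178^3=242  178^4=258  178^5=125
So 178^5 ≡ 125 (mod 271), giving n = 5.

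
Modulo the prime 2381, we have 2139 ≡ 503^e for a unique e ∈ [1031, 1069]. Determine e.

1047

Compute 503^1031 mod 2381 = 299, then multiply by 503 repeatedly:
  503^1031=299  503^1032=394  503^1033=559  503^1034=219  503^1035=631
  503^1036=720  503^1037=248  503^1038=932  503^1039=2120  503^1040=2053
  503^1041=1686  503^1042=422  503^1043=357  503^1044=996  503^1045=978
  503^1046=1448  503^1047=2139
Found 2139 at exponent 1047.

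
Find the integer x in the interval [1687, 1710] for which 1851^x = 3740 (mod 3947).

1693

Compute 1851^1687 mod 3947 = 413, then multiply by 1851 repeatedly:
  1851^1687=413  1851^1688=2692  1851^1689=1778  1851^1690=3227  1851^1691=1366
  1851^1692=2386  1851^1693=3740
Found 3740 at exponent 1693.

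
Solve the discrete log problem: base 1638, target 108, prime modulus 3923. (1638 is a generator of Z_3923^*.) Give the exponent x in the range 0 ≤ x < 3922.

Baby-step giant-step with m = ceil(sqrt(3922)) = 63.
Baby table (1638^j mod 3923 for j=0..62):
  0:1  1:1638  2:3635  3:2939  4:561  5:936  6:3198  7:1119
  8:881  9:3337  10:1267  11:79  12:3866  13:786  14:724  15:1166
  16:3330  17:1570  18:2095  19:2908  20:782  21:2018  22:2318  23:3343
  24:3249  25:2274  26:1885  27:229  28:2417  29:739  30:2198  31:2933
  32:2502  33:2664  34:1256  35:1676  36:3111  37:3764  38:2399  39:2639
  40:3459  41:1030  42:250  43:1508  44:2537  45:1149  46:2945  47:2543
  48:3131  49:1217  50:562  51:2574  52:2910  53:135  54:1442  55:350
  56:542  57:1198  58:824  59:200  60:1991  61:1245  62:3273
Giant step factor: 1638^(-63) ≡ 1427 (mod 3923).
Scan 108·1427^i mod 3923 for i = 0, 1, …:
  i=0: 108   i=1: 1119
Match at i=1, j=7: x = 1·63 + 7 = 70.

70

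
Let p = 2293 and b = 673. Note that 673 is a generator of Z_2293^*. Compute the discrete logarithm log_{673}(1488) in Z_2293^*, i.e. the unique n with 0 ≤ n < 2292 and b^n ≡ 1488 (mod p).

Baby-step giant-step with m = ceil(sqrt(2292)) = 48.
Baby table (673^j mod 2293 for j=0..47):
  0:1  1:673  2:1208  3:1262  4:916  5:1944  6:1302  7:320
  8:2111  9:1336  10:272  11:1909  12:677  13:1607  14:1508  15:1378
  16:1022  17:2199  18:942  19:1098  20:608  21:1030  22:704  23:1434
  24:2022  25:1057  26:531  27:1948  28:1701  29:566  30:280  31:414
  32:1169  33:238  34:1957  35:879  36:2266  37:173  38:1779  39:321
  40:491  41:251  42:1534  43:532  44:328  45:616  46:1828  47:1196
Giant step factor: 673^(-48) ≡ 635 (mod 2293).
Scan 1488·635^i mod 2293 for i = 0, 1, …:
  i=0: 1488   i=1: 164   i=2: 955   i=3: 1073
  i=4: 334   i=5: 1134   i=6: 88   i=7: 848
  i=8: 1918   i=9: 347     …   i=46: 287
  i=47: 1098
Match at i=47, j=19: n = 47·48 + 19 = 2275.

2275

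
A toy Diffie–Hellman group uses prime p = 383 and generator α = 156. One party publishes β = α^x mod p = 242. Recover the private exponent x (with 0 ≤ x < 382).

Baby-step giant-step with m = ceil(sqrt(382)) = 20.
Baby table (156^j mod 383 for j=0..19):
  0:1  1:156  2:207  3:120  4:336  5:328  6:229  7:105
  8:294  9:287  10:344  11:44  12:353  13:299  14:301  15:230
  16:261  17:118  18:24  19:297
Giant step factor: 156^(-20) ≡ 174 (mod 383).
Scan 242·174^i mod 383 for i = 0, 1, …:
  i=0: 242   i=1: 361   i=2: 2   i=3: 348
  i=4: 38   i=5: 101   i=6: 339   i=7: 4
  i=8: 313   i=9: 76     …   i=15: 21
  i=16: 207
Match at i=16, j=2: x = 16·20 + 2 = 322.

322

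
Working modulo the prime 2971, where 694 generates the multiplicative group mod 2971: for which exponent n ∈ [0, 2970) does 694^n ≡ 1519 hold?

Baby-step giant-step with m = ceil(sqrt(2970)) = 55.
Baby table (694^j mod 2971 for j=0..54):
  0:1  1:694  2:334  3:58  4:1629  5:1546  6:393  7:2381
  8:538  9:1997  10:1432  11:1494  12:2928  13:2839  14:493  15:477
  16:1257  17:1855  18:927  19:1602  20:634  21:288  22:815  23:1120
  24:1849  25:2705  26:2569  27:286  28:2398  29:452  30:1733  31:2418
  32:2448  33:2471  34:607  35:2347  36:710  37:2525  38:2431  39:2557
  40:871  41:1361  42:2727  43:11  44:1692  45:703  46:638  47:93
  48:2151  49:1352  50:2423  51:2947  52:1170  53:897  54:1579
Giant step factor: 694^(-55) ≡ 2770 (mod 2971).
Scan 1519·2770^i mod 2971 for i = 0, 1, …:
  i=0: 1519   i=1: 694
Match at i=1, j=1: n = 1·55 + 1 = 56.

56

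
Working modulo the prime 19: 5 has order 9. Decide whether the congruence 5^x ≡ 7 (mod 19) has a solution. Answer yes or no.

⟨5⟩ has order 9; its elements mod 19 are {1, 4, 5, 6, 7, 9, 11, 16, 17}.
7 is in this set.

yes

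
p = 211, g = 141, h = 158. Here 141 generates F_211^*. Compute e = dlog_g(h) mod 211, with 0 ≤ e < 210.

149

Baby-step giant-step with m = ceil(sqrt(210)) = 15.
Baby table (141^j mod 211 for j=0..14):
  0:1  1:141  2:47  3:86  4:99  5:33  6:11  7:74
  8:95  9:102  10:34  11:152  12:121  13:181  14:201
Giant step factor: 141^(-15) ≡ 63 (mod 211).
Scan 158·63^i mod 211 for i = 0, 1, …:
  i=0: 158   i=1: 37   i=2: 10   i=3: 208
  i=4: 22   i=5: 120   i=6: 175   i=7: 53
  i=8: 174   i=9: 201
Match at i=9, j=14: e = 9·15 + 14 = 149.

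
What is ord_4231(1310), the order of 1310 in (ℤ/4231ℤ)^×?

4230

The order of 1310 must divide p − 1 = 4230 = 2 · 3^2 · 5 · 47.
Divisors: 1, 2, 3, 5, 6, 9, 10, 15, 18, 30, 45, 47, 90, 94, 141, 235, 282, 423, 470, 705, 846, 1410, 2115, 4230.
Check each in increasing order: 1310^1 ≡ 1310;  1310^2 ≡ 2545;  1310^3 ≡ 4153;  1310^5 ≡ 347;  1310^6 ≡ 1853;  1310^9 ≡ 3551;  1310^10 ≡ 1941;  1310^15 ≡ 798;  1310^18 ≡ 1221;  1310^30 ≡ 2154;  1310^45 ≡ 1106;  1310^47 ≡ 1155;  1310^90 ≡ 477;  1310^94 ≡ 1260;  1310^141 ≡ 4067;  1310^235 ≡ 679;  1310^282 ≡ 1510;  1310^423 ≡ 1989;  1310^470 ≡ 4093;  1310^705 ≡ 3611;  1310^846 ≡ 136;  1310^1410 ≡ 3610;  1310^2115 ≡ 4230;  1310^4230 ≡ 1.
Smallest exponent giving 1 is 4230.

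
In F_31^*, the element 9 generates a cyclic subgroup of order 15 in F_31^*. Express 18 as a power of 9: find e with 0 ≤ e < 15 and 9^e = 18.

Successive powers of 9 modulo 31:
  9^0=1  9^1=9  9^2=19  9^3=16  9^4=20  9^5=25
  9^6=8  9^7=10  9^8=28  9^9=4  9^10=5  9^11=14
  9^12=2  9^13=18
So 9^13 ≡ 18 (mod 31), giving e = 13.

13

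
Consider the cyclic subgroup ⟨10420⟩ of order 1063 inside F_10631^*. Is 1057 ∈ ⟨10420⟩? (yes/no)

yes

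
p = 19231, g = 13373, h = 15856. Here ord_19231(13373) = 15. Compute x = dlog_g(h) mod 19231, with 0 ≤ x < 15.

3

Successive powers of 13373 modulo 19231:
  13373^0=1  13373^1=13373  13373^2=8060  13373^3=15856
So 13373^3 ≡ 15856 (mod 19231), giving x = 3.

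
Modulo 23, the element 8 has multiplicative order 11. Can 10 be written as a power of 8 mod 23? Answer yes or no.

no

⟨8⟩ has order 11; its elements mod 23 are {1, 2, 3, 4, 6, 8, 9, 12, 13, 16, 18}.
10 is not in this set.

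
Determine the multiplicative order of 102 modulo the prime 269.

The order of 102 must divide p − 1 = 268 = 2^2 · 67.
Divisors: 1, 2, 4, 67, 134, 268.
Check each in increasing order: 102^1 ≡ 102;  102^2 ≡ 182;  102^4 ≡ 37;  102^67 ≡ 82;  102^134 ≡ 268;  102^268 ≡ 1.
Smallest exponent giving 1 is 268.

268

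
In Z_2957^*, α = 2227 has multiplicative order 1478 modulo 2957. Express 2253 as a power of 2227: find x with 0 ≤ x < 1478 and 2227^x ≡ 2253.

1259

Baby-step giant-step with m = ceil(sqrt(1478)) = 39.
Baby table (2227^j mod 2957 for j=0..38):
  0:1  1:2227  2:640  3:6  4:1534  5:883  6:36  7:333
  8:2341  9:216  10:1998  11:2218  12:1296  13:160  14:1480  15:1862
  16:960  17:9  18:2301  19:2803  20:54  21:1978  22:2033  23:324
  24:40  25:370  26:1944  27:240  28:2220  29:2793  30:1440  31:1492
  32:1973  33:2726  34:81  35:10  36:1571  37:486  38:60
Giant step factor: 2227^(-39) ≡ 1316 (mod 2957).
Scan 2253·1316^i mod 2957 for i = 0, 1, …:
  i=0: 2253   i=1: 2034   i=2: 659   i=3: 843
  i=4: 513   i=5: 912   i=6: 2607   i=7: 692
  i=8: 2873   i=9: 1822     …   i=31: 878
  i=32: 2218
Match at i=32, j=11: x = 32·39 + 11 = 1259.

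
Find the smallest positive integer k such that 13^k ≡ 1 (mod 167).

The order of 13 must divide p − 1 = 166 = 2 · 83.
Divisors: 1, 2, 83, 166.
Check each in increasing order: 13^1 ≡ 13;  13^2 ≡ 2;  13^83 ≡ 166;  13^166 ≡ 1.
Smallest exponent giving 1 is 166.

166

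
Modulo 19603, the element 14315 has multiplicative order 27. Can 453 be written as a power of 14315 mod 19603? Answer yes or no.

yes

453 ∈ ⟨14315⟩ iff 453^27 ≡ 1 (mod 19603), since |⟨14315⟩| = 27.
453^27 mod 19603 = 1.
Since 1 = 1, 453 lies in the subgroup.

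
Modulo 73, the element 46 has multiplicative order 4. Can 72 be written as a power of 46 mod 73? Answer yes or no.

⟨46⟩ has order 4; its elements mod 73 are {1, 27, 46, 72}.
72 is in this set.

yes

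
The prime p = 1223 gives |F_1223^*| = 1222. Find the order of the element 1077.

The order of 1077 must divide p − 1 = 1222 = 2 · 13 · 47.
Divisors: 1, 2, 13, 26, 47, 94, 611, 1222.
Check each in increasing order: 1077^1 ≡ 1077;  1077^2 ≡ 525;  1077^13 ≡ 179;  1077^26 ≡ 243;  1077^47 ≡ 1106;  1077^94 ≡ 236;  1077^611 ≡ 1222;  1077^1222 ≡ 1.
Smallest exponent giving 1 is 1222.

1222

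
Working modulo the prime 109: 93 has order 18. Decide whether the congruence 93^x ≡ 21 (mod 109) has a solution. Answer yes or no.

no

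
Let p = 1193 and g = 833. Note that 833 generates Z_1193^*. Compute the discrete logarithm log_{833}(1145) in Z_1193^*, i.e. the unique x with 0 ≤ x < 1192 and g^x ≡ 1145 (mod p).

809

Baby-step giant-step with m = ceil(sqrt(1192)) = 35.
Baby table (833^j mod 1193 for j=0..34):
  0:1  1:833  2:756  3:1037  4:89  5:171  6:476  7:432
  8:763  9:903  10:609  11:272  12:1099  13:436  14:516  15:348
  16:1178  17:628  18:590  19:1147  20:1051  21:1014  22:18  23:678
  24:485  25:771  26:409  27:692  28:217  29:618  30:611  31:745
  32:225  33:124  34:694
Giant step factor: 833^(-35) ≡ 1008 (mod 1193).
Scan 1145·1008^i mod 1193 for i = 0, 1, …:
  i=0: 1145   i=1: 529   i=2: 1154   i=3: 57
  i=4: 192   i=5: 270   i=6: 156   i=7: 965
  i=8: 425   i=9: 113     …   i=22: 567
  i=23: 89
Match at i=23, j=4: x = 23·35 + 4 = 809.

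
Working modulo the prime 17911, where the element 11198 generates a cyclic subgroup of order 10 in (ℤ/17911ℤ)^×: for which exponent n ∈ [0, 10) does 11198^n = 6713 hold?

6

Successive powers of 11198 modulo 17911:
  11198^0=1  11198^1=11198  11198^2=293  11198^3=3301  11198^4=14205  11198^5=17910
  11198^6=6713
So 11198^6 ≡ 6713 (mod 17911), giving n = 6.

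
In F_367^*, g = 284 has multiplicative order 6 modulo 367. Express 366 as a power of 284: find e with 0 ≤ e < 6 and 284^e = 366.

Successive powers of 284 modulo 367:
  284^0=1  284^1=284  284^2=283  284^3=366
So 284^3 ≡ 366 (mod 367), giving e = 3.

3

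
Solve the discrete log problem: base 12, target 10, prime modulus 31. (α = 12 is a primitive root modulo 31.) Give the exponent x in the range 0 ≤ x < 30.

26

Successive powers of 12 modulo 31:
  12^0=1  12^1=12  12^2=20  12^3=23  12^4=28  12^5=26
  12^6=2  12^7=24  12^8=9  12^9=15  12^10=25  12^11=21
  12^12=4  12^13=17  12^14=18  12^15=30  12^16=19  12^17=11
  12^18=8  12^19=3  12^20=5  12^21=29  12^22=7  12^23=22
  12^24=16  12^25=6  12^26=10
So 12^26 ≡ 10 (mod 31), giving x = 26.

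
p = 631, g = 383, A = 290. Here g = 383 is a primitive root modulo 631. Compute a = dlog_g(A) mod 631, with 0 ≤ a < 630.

Baby-step giant-step with m = ceil(sqrt(630)) = 26.
Baby table (383^j mod 631 for j=0..25):
  0:1  1:383  2:297  3:171  4:500  5:307  6:215  7:315
  8:124  9:167  10:230  11:381  12:162  13:208  14:158  15:569
  16:232  17:516  18:125  19:550  20:527  21:552  22:31  23:515
  24:373  25:253
Giant step factor: 383^(-26) ≡ 335 (mod 631).
Scan 290·335^i mod 631 for i = 0, 1, …:
  i=0: 290   i=1: 607   i=2: 163   i=3: 339
  i=4: 616   i=5: 23   i=6: 133   i=7: 385
  i=8: 251   i=9: 162
Match at i=9, j=12: a = 9·26 + 12 = 246.

246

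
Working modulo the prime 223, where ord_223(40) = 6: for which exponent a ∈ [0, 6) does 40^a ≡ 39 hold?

2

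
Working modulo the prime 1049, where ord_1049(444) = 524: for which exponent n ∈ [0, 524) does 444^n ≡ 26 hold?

444

Baby-step giant-step with m = ceil(sqrt(524)) = 23.
Baby table (444^j mod 1049 for j=0..22):
  0:1  1:444  2:973  3:873  4:531  5:788  6:555  7:954
  8:829  9:926  10:985  11:956  12:668  13:774  14:633  15:969
  16:146  17:835  18:443  19:529  20:949  21:707  22:257
Giant step factor: 444^(-23) ≡ 9 (mod 1049).
Scan 26·9^i mod 1049 for i = 0, 1, …:
  i=0: 26   i=1: 234   i=2: 8   i=3: 72
  i=4: 648   i=5: 587   i=6: 38   i=7: 342
  i=8: 980   i=9: 428     …   i=18: 106
  i=19: 954
Match at i=19, j=7: n = 19·23 + 7 = 444.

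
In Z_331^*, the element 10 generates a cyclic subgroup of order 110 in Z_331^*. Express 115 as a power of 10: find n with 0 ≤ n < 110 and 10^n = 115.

93

Baby-step giant-step with m = ceil(sqrt(110)) = 11.
Baby table (10^j mod 331 for j=0..10):
  0:1  1:10  2:100  3:7  4:70  5:38  6:49  7:159
  8:266  9:12  10:120
Giant step factor: 10^(-11) ≡ 8 (mod 331).
Scan 115·8^i mod 331 for i = 0, 1, …:
  i=0: 115   i=1: 258   i=2: 78   i=3: 293
  i=4: 27   i=5: 216   i=6: 73   i=7: 253
  i=8: 38
Match at i=8, j=5: n = 8·11 + 5 = 93.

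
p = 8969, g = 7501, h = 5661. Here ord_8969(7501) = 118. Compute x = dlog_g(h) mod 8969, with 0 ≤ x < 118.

Successive powers of 7501 modulo 8969:
  7501^0=1  7501^1=7501  7501^2=2464  7501^3=6324  7501^4=8252  7501^5=3183
  7501^6=205  7501^7=4006  7501^8=2856  7501^9=4884  7501^10=5488  7501^11=6747
  7501^12=6149  7501^13=5051  7501^14=2495  7501^15=5661
So 7501^15 ≡ 5661 (mod 8969), giving x = 15.

15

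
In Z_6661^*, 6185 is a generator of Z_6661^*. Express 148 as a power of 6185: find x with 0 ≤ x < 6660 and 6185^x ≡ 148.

6558

Baby-step giant-step with m = ceil(sqrt(6660)) = 82.
Baby table (6185^j mod 6661 for j=0..81):
  0:1  1:6185  2:102  3:4736  4:3743  5:3480  6:2109  7:1927
  8:1966  9:3385  10:702  11:5559  12:4994  13:833  14:3152  15:5034
  16:1776  17:571  18:1305  19:4954  20:6551  21:5733  22:2102  23:5259
  24:1252  25:3538  26:1145  27:1182  28:3553  29:666  30:2712  31:1322
  32:3523  33:1624  34:6313  35:5784  36:4470  37:3800  38:2992  39:1262
  40:5439  41:2165  42:1915  43:1017  44:2161  45:3819  46:609  47:3200
  48:2169  49:11  50:1425  51:1122  52:5469  53:1207  54:4975  55:3216
  56:1214  57:1643  58:3930  59:1061  60:1200  61:1646  62:2502  63:1367
  64:2086  65:6214  66:6281  67:1033  68:1206  69:5451  70:3114  71:3139
  72:4561  73:450  74:5613  75:5934  76:6341  77:5778  78:665  79:3188
  80:1220  81:5448
Giant step factor: 6185^(-82) ≡ 3703 (mod 6661).
Scan 148·3703^i mod 6661 for i = 0, 1, …:
  i=0: 148   i=1: 1842   i=2: 62   i=3: 3112
  i=4: 206   i=5: 3464   i=6: 4767   i=7: 551
  i=8: 2087   i=9: 1401     …   i=78: 5949
  i=79: 1220
Match at i=79, j=80: x = 79·82 + 80 = 6558.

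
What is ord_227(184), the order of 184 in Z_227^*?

226

The order of 184 must divide p − 1 = 226 = 2 · 113.
Divisors: 1, 2, 113, 226.
Check each in increasing order: 184^1 ≡ 184;  184^2 ≡ 33;  184^113 ≡ 226;  184^226 ≡ 1.
Smallest exponent giving 1 is 226.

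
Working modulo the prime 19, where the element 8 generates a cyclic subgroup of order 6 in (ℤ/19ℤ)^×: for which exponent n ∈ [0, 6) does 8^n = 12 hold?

Successive powers of 8 modulo 19:
  8^0=1  8^1=8  8^2=7  8^3=18  8^4=11  8^5=12
So 8^5 ≡ 12 (mod 19), giving n = 5.

5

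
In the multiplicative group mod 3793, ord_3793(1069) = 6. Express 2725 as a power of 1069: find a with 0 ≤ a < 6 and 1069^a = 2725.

5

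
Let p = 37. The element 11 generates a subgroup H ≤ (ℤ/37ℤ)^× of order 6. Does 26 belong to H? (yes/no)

yes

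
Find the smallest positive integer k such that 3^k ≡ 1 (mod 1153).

576

The order of 3 must divide p − 1 = 1152 = 2^7 · 3^2.
Divisors: 1, 2, 3, 4, 6, 8, 9, 12, 16, 18, 24, 32, 36, 48, 64, 72, 96, 128, 144, 192, 288, 384, 576, 1152.
Check each in increasing order: 3^1 ≡ 3;  3^2 ≡ 9;  3^3 ≡ 27;  3^4 ≡ 81;  3^6 ≡ 729;  3^8 ≡ 796;  3^9 ≡ 82;  3^12 ≡ 1061;  3^16 ≡ 619;  3^18 ≡ 959;  3^24 ≡ 393;  3^32 ≡ 365;  3^36 ≡ 740;  3^48 ≡ 1100;  3^64 ≡ 630;  3^72 ≡ 1078;  3^96 ≡ 503;  3^128 ≡ 268;  3^144 ≡ 1013;  3^192 ≡ 502;  3^288 ≡ 1152;  3^384 ≡ 650;  3^576 ≡ 1.
Smallest exponent giving 1 is 576.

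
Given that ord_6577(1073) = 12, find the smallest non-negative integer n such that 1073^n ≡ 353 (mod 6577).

Successive powers of 1073 modulo 6577:
  1073^0=1  1073^1=1073  1073^2=354  1073^3=4953  1073^4=353
So 1073^4 ≡ 353 (mod 6577), giving n = 4.

4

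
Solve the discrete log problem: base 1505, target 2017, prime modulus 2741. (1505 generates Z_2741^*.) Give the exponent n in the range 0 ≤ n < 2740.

1699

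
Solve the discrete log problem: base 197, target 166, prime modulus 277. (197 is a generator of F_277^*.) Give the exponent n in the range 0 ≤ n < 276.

179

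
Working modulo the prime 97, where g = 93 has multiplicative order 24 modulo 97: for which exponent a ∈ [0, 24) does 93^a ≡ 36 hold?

Successive powers of 93 modulo 97:
  93^0=1  93^1=93  93^2=16  93^3=33  93^4=62  93^5=43
  93^6=22  93^7=9  93^8=61  93^9=47  93^10=6  93^11=73
  93^12=96  93^13=4  93^14=81  93^15=64  93^16=35  93^17=54
  93^18=75  93^19=88  93^20=36
So 93^20 ≡ 36 (mod 97), giving a = 20.

20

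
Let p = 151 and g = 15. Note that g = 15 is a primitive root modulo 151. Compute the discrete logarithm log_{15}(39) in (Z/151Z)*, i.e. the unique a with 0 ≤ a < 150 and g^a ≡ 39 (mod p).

104

Baby-step giant-step with m = ceil(sqrt(150)) = 13.
Baby table (15^j mod 151 for j=0..12):
  0:1  1:15  2:74  3:53  4:40  5:147  6:91  7:6
  8:90  9:142  10:16  11:89  12:127
Giant step factor: 15^(-13) ≡ 13 (mod 151).
Scan 39·13^i mod 151 for i = 0, 1, …:
  i=0: 39   i=1: 54   i=2: 98   i=3: 66
  i=4: 103   i=5: 131   i=6: 42   i=7: 93
  i=8: 1
Match at i=8, j=0: a = 8·13 + 0 = 104.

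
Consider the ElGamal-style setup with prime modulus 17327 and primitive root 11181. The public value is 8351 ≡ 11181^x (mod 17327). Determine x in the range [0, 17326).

11089

Baby-step giant-step with m = ceil(sqrt(17326)) = 132.
Baby table (11181^j mod 17327 for j=0..131):
  0:1  1:11181  2:456  3:4398  4:12  5:12883  6:5472  7:795
  8:144  9:15980  10:13683  11:9540  12:1728  13:1163  14:8253  15:10518
  16:3409  17:13956  18:12401  19:4927  20:6254  21:11529  22:10196  23:7143
  24:5740  25:17059  26:1063  27:16408  28:16899  29:14111  30:12756  31:6299
  32:12191  33:13389  34:14456  35:6280  36:7676  37:4725  38:202  39:6052
  40:5477  41:4719  42:2424  43:3316  44:13743  45:4647  46:11761  47:5138
  48:8973  49:3783  50:2516  51:9675  52:3714  53:10742  54:12865  55:12138
  56:9914  57:7615  58:15764  59:7040  60:15006  61:4745  62:15898  63:15172
  64:6802  65:4959  66:179  67:8794  68:12316  69:7527  70:2148  71:1566
  72:9176  73:3689  74:8449  75:1465  76:6150  77:9614  78:14753  79:253
  80:4492  81:11406  82:3766  83:3036  84:1923  85:15583  86:10538  87:1778
  88:5749  89:13726  90:5167  91:4009  92:17007  93:8769  94:10023  95:13454
  96:13487  97:1266  98:16314  99:5505  100:5901  101:15192  102:5171  103:14079
  104:1504  105:9034  106:10071  107:13005  108:721  109:4446  110:16890  111:117
  112:8652  113:1371  114:12083  115:1404  116:17189  117:16452  118:6380  119:16848
  120:15671  121:6827  122:7252  123:11579  124:14782  125:12616  126:389  127:332
  128:4114  129:12776  130:4668  131:3984
Giant step factor: 11181^(-132) ≡ 9005 (mod 17327).
Scan 8351·9005^i mod 17327 for i = 0, 1, …:
  i=0: 8351   i=1: 1575   i=2: 9389   i=3: 9512
  i=4: 8199   i=5: 1648   i=6: 8328   i=7: 2384
  i=8: 17094   i=9: 15729     …   i=83: 14696
  i=84: 11181
Match at i=84, j=1: x = 84·132 + 1 = 11089.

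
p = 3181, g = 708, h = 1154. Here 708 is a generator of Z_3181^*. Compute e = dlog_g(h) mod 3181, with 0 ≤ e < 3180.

Baby-step giant-step with m = ceil(sqrt(3180)) = 57.
Baby table (708^j mod 3181 for j=0..56):
  0:1  1:708  2:1847  3:285  4:1377  5:1530  6:1700  7:1182
  8:253  9:988  10:2865  11:2123  12:1652  13:2189  14:665  15:32
  16:389  17:1846  18:2758  19:2711  20:1245  21:323  22:2833  23:1734
  24:2987  25:2612  26:1135  27:1968  28:66  29:2194  30:1024  31:2905
  32:1814  33:2369  34:865  35:1668  36:793  37:1588  38:1411  39:154
  40:878  41:1329  42:2537  43:2112  44:226  45:958  46:711  47:790
  48:2645  49:2232  50:2480  51:3109  52:3101  53:618  54:1747  55:2648
  56:1175
Giant step factor: 708^(-57) ≡ 1695 (mod 3181).
Scan 1154·1695^i mod 3181 for i = 0, 1, …:
  i=0: 1154   i=1: 2896   i=2: 437   i=3: 2723
  i=4: 3035   i=5: 648   i=6: 915   i=7: 1778
  i=8: 1303   i=9: 971     …   i=27: 382
  i=28: 1747
Match at i=28, j=54: e = 28·57 + 54 = 1650.

1650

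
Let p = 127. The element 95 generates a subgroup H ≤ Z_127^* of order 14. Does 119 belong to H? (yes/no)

⟨95⟩ has order 14; its elements mod 127 are {1, 2, 4, 8, 16, 32, 63, 64, 95, 111, 119, 123, 125, 126}.
119 is in this set.

yes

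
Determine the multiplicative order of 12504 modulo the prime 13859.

The order of 12504 must divide p − 1 = 13858 = 2 · 13^2 · 41.
Divisors: 1, 2, 13, 26, 41, 82, 169, 338, 533, 1066, 6929, 13858.
Check each in increasing order: 12504^1 ≡ 12504;  12504^2 ≡ 6637;  12504^13 ≡ 3623;  12504^26 ≡ 1656;  12504^41 ≡ 994;  12504^82 ≡ 4047;  12504^169 ≡ 9538;  12504^338 ≡ 2968;  12504^533 ≡ 3776;  12504^1066 ≡ 11124;  12504^6929 ≡ 13858;  12504^13858 ≡ 1.
Smallest exponent giving 1 is 13858.

13858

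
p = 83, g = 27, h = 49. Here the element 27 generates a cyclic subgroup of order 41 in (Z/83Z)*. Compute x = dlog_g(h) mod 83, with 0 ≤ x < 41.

Baby-step giant-step with m = ceil(sqrt(41)) = 7.
Baby table (27^j mod 83 for j=0..6):
  0:1  1:27  2:65  3:12  4:75  5:33  6:61
Giant step factor: 27^(-7) ≡ 51 (mod 83).
Scan 49·51^i mod 83 for i = 0, 1, …:
  i=0: 49   i=1: 9   i=2: 44   i=3: 3
  i=4: 70   i=5: 1
Match at i=5, j=0: x = 5·7 + 0 = 35.

35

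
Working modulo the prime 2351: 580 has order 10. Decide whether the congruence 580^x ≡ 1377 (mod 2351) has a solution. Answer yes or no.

no

⟨580⟩ has order 10; its elements mod 2351 are {1, 159, 207, 531, 580, 1771, 1820, 2144, 2192, 2350}.
1377 is not in this set.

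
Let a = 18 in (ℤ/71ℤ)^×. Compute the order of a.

35

The order of 18 must divide p − 1 = 70 = 2 · 5 · 7.
Divisors: 1, 2, 5, 7, 10, 14, 35, 70.
Check each in increasing order: 18^1 ≡ 18;  18^2 ≡ 40;  18^5 ≡ 45;  18^7 ≡ 25;  18^10 ≡ 37;  18^14 ≡ 57;  18^35 ≡ 1.
Smallest exponent giving 1 is 35.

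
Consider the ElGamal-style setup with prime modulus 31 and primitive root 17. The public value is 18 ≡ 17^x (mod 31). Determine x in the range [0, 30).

8

Successive powers of 17 modulo 31:
  17^0=1  17^1=17  17^2=10  17^3=15  17^4=7  17^5=26
  17^6=8  17^7=12  17^8=18
So 17^8 ≡ 18 (mod 31), giving x = 8.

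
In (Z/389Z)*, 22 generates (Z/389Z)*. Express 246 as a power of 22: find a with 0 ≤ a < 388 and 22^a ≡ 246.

18

Successive powers of 22 modulo 389:
  22^0=1  22^1=22  22^2=95  22^3=145  22^4=78  22^5=160
  22^6=19  22^7=29  22^8=249  22^9=32  22^10=315  22^11=317
  22^12=361  22^13=162  22^14=63  22^15=219  22^16=150  22^17=188
  22^18=246
So 22^18 ≡ 246 (mod 389), giving a = 18.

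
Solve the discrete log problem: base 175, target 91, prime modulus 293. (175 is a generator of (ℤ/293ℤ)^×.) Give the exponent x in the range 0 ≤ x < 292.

Baby-step giant-step with m = ceil(sqrt(292)) = 18.
Baby table (175^j mod 293 for j=0..17):
  0:1  1:175  2:153  3:112  4:262  5:142  6:238  7:44
  8:82  9:286  10:240  11:101  12:95  13:217  14:178  15:92
  16:278  17:12
Giant step factor: 175^(-18) ≡ 6 (mod 293).
Scan 91·6^i mod 293 for i = 0, 1, …:
  i=0: 91   i=1: 253   i=2: 53   i=3: 25
  i=4: 150   i=5: 21   i=6: 126   i=7: 170
  i=8: 141   i=9: 260   i=10: 95
Match at i=10, j=12: x = 10·18 + 12 = 192.

192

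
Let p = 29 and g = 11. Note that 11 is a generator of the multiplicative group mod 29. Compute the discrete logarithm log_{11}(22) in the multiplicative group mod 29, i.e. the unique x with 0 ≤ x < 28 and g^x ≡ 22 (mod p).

Successive powers of 11 modulo 29:
  11^0=1  11^1=11  11^2=5  11^3=26  11^4=25  11^5=14
  11^6=9  11^7=12  11^8=16  11^9=2  11^10=22
So 11^10 ≡ 22 (mod 29), giving x = 10.

10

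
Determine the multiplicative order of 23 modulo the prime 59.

The order of 23 must divide p − 1 = 58 = 2 · 29.
Divisors: 1, 2, 29, 58.
Check each in increasing order: 23^1 ≡ 23;  23^2 ≡ 57;  23^29 ≡ 58;  23^58 ≡ 1.
Smallest exponent giving 1 is 58.

58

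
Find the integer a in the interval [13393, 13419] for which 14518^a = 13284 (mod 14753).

13417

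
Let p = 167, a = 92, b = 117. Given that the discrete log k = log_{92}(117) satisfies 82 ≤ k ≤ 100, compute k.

99

Compute 92^82 mod 167 = 49, then multiply by 92 repeatedly:
  92^82=49  92^83=166  92^84=75  92^85=53  92^86=33
  92^87=30  92^88=88  92^89=80  92^90=12  92^91=102
  92^92=32  92^93=105  92^94=141  92^95=113  92^96=42
  92^97=23  92^98=112  92^99=117
Found 117 at exponent 99.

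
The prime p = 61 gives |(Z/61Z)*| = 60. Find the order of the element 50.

4

The order of 50 must divide p − 1 = 60 = 2^2 · 3 · 5.
Divisors: 1, 2, 3, 4, 5, 6, 10, 12, 15, 20, 30, 60.
Check each in increasing order: 50^1 ≡ 50;  50^2 ≡ 60;  50^3 ≡ 11;  50^4 ≡ 1.
Smallest exponent giving 1 is 4.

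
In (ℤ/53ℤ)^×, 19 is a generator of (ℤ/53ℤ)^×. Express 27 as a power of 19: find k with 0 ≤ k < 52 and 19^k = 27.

7

Baby-step giant-step with m = ceil(sqrt(52)) = 8.
Baby table (19^j mod 53 for j=0..7):
  0:1  1:19  2:43  3:22  4:47  5:45  6:7  7:27
Giant step factor: 19^(-8) ≡ 28 (mod 53).
Scan 27·28^i mod 53 for i = 0, 1, …:
  i=0: 27
Match at i=0, j=7: k = 0·8 + 7 = 7.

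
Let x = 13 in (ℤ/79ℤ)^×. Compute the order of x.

39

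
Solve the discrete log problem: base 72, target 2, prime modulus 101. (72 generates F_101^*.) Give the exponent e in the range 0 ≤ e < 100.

Baby-step giant-step with m = ceil(sqrt(100)) = 10.
Baby table (72^j mod 101 for j=0..9):
  0:1  1:72  2:33  3:53  4:79  5:32  6:82  7:46
  8:80  9:3
Giant step factor: 72^(-10) ≡ 65 (mod 101).
Scan 2·65^i mod 101 for i = 0, 1, …:
  i=0: 2   i=1: 29   i=2: 67   i=3: 12
  i=4: 73   i=5: 99   i=6: 72
Match at i=6, j=1: e = 6·10 + 1 = 61.

61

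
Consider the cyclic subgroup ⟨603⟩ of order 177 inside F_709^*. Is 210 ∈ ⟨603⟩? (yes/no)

no

210 ∈ ⟨603⟩ iff 210^177 ≡ 1 (mod 709), since |⟨603⟩| = 177.
210^177 mod 709 = 613.
Since 613 ≠ 1, 210 does not lie in the subgroup.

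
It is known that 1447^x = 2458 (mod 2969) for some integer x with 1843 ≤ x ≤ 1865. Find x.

1862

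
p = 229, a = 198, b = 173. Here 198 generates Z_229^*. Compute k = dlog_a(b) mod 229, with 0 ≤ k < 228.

112

Baby-step giant-step with m = ceil(sqrt(228)) = 16.
Baby table (198^j mod 229 for j=0..15):
  0:1  1:198  2:45  3:208  4:193  5:200  6:212  7:69
  8:151  9:128  10:154  11:35  12:60  13:201  14:181  15:114
Giant step factor: 198^(-16) ≡ 37 (mod 229).
Scan 173·37^i mod 229 for i = 0, 1, …:
  i=0: 173   i=1: 218   i=2: 51   i=3: 55
  i=4: 203   i=5: 183   i=6: 130   i=7: 1
Match at i=7, j=0: k = 7·16 + 0 = 112.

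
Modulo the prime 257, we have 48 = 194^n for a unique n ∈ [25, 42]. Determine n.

39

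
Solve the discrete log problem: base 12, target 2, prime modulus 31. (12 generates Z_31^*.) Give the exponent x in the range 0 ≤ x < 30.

6

Successive powers of 12 modulo 31:
  12^0=1  12^1=12  12^2=20  12^3=23  12^4=28  12^5=26
  12^6=2
So 12^6 ≡ 2 (mod 31), giving x = 6.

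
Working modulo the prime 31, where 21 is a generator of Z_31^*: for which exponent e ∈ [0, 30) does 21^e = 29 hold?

21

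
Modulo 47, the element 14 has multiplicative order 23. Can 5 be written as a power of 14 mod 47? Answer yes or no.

no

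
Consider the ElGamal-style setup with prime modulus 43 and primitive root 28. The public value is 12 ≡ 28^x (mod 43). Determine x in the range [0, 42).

Baby-step giant-step with m = ceil(sqrt(42)) = 7.
Baby table (28^j mod 43 for j=0..6):
  0:1  1:28  2:10  3:22  4:14  5:5  6:11
Giant step factor: 28^(-7) ≡ 37 (mod 43).
Scan 12·37^i mod 43 for i = 0, 1, …:
  i=0: 12   i=1: 14
Match at i=1, j=4: x = 1·7 + 4 = 11.

11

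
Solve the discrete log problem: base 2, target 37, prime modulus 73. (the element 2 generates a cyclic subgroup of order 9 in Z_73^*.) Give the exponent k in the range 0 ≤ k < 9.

8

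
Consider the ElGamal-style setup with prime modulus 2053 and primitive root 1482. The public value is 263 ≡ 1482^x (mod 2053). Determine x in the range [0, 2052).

1119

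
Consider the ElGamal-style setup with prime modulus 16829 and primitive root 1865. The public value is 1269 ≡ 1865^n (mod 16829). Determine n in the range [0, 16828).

13239

Baby-step giant-step with m = ceil(sqrt(16828)) = 130.
Baby table (1865^j mod 16829 for j=0..129):
  0:1  1:1865  2:11451  3:114  4:10662  5:9581  6:12996  7:3780
  8:15178  9:592  10:10195  11:13734  12:172  13:1029  14:579  15:2779
  16:16332  17:15519  18:13884  19:10658  20:2121  21:850  22:3324  23:6188
  24:12755  25:8698  26:15443  27:6776  28:15490  29:10286  30:15159  31:15644
  32:11403  33:11568  34:16371  35:4109  36:6090  37:15104  38:14043  39:4271
  40:5298  41:2147  42:15682  43:14957  44:9152  45:3874  46:5369  47:16759
  48:4082  49:6222  50:8849  51:10965  52:2490  53:15875  54:4664  55:14596
  56:9047  57:9997  58:14702  59:4789  60:12115  61:9957  62:7418  63:1132
  64:7555  65:4202  66:11245  67:2991  68:7816  69:2926  70:4394  71:15916
  72:13813  73:12875  74:13721  75:9585  76:3627  77:15926  78:15634  79:9582
  80:14861  81:15231  82:15292  83:11254  84:2947  85:9901  86:3952  87:16207
  88:1171  89:12974  90:13237  91:15691  92:14913  93:11237  94:4900  95:353
  96:2014  97:3243  98:6584  99:10819  100:16293  101:10100  102:4849  103:6212
  104:7028  105:14258  106:1350  107:10229  108:9828  109:2439  110:4905  111:9678
  112:8782  113:3813  114:9407  115:8237  116:13957  117:12171  118:13423  119:9172
  120:7516  121:15612  122:2210  123:15374  124:12723  125:16334  126:2420  127:3128
  128:10886  129:6616
Giant step factor: 1865^(-130) ≡ 4732 (mod 16829).
Scan 1269·4732^i mod 16829 for i = 0, 1, …:
  i=0: 1269   i=1: 13784   i=2: 13513   i=3: 10145
  i=4: 9832   i=5: 9668   i=6: 7754   i=7: 4708
  i=8: 13489   i=9: 14380     …   i=100: 5168
  i=101: 2439
Match at i=101, j=109: n = 101·130 + 109 = 13239.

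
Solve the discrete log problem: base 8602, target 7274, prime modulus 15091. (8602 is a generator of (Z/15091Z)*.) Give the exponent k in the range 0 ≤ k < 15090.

12456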